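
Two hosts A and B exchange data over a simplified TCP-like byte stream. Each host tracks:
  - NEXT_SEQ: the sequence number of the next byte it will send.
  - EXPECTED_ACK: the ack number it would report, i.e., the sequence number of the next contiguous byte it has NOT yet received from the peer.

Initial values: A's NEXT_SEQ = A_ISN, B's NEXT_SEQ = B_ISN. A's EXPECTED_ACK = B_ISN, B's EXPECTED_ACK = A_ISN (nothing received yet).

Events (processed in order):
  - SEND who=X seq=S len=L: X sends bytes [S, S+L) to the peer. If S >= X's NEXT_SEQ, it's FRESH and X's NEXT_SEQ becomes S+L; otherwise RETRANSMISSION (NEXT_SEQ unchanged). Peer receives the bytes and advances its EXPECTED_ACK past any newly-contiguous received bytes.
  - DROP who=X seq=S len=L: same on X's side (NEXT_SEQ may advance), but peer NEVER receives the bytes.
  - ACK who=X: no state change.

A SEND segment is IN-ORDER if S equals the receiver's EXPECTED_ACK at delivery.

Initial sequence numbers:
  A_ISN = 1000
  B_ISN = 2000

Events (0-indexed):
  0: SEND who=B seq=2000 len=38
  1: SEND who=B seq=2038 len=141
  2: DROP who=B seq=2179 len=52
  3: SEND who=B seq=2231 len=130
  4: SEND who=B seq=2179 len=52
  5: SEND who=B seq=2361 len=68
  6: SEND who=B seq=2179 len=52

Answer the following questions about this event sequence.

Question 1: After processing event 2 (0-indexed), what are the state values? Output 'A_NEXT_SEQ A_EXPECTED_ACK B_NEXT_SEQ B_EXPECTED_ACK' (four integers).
After event 0: A_seq=1000 A_ack=2038 B_seq=2038 B_ack=1000
After event 1: A_seq=1000 A_ack=2179 B_seq=2179 B_ack=1000
After event 2: A_seq=1000 A_ack=2179 B_seq=2231 B_ack=1000

1000 2179 2231 1000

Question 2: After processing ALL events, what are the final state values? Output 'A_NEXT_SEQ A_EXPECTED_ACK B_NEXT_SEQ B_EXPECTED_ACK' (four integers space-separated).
After event 0: A_seq=1000 A_ack=2038 B_seq=2038 B_ack=1000
After event 1: A_seq=1000 A_ack=2179 B_seq=2179 B_ack=1000
After event 2: A_seq=1000 A_ack=2179 B_seq=2231 B_ack=1000
After event 3: A_seq=1000 A_ack=2179 B_seq=2361 B_ack=1000
After event 4: A_seq=1000 A_ack=2361 B_seq=2361 B_ack=1000
After event 5: A_seq=1000 A_ack=2429 B_seq=2429 B_ack=1000
After event 6: A_seq=1000 A_ack=2429 B_seq=2429 B_ack=1000

Answer: 1000 2429 2429 1000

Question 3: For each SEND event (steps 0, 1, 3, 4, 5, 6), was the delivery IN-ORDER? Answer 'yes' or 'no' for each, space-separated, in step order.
Answer: yes yes no yes yes no

Derivation:
Step 0: SEND seq=2000 -> in-order
Step 1: SEND seq=2038 -> in-order
Step 3: SEND seq=2231 -> out-of-order
Step 4: SEND seq=2179 -> in-order
Step 5: SEND seq=2361 -> in-order
Step 6: SEND seq=2179 -> out-of-order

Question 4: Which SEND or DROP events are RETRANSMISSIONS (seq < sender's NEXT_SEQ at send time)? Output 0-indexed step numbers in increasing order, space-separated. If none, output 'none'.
Step 0: SEND seq=2000 -> fresh
Step 1: SEND seq=2038 -> fresh
Step 2: DROP seq=2179 -> fresh
Step 3: SEND seq=2231 -> fresh
Step 4: SEND seq=2179 -> retransmit
Step 5: SEND seq=2361 -> fresh
Step 6: SEND seq=2179 -> retransmit

Answer: 4 6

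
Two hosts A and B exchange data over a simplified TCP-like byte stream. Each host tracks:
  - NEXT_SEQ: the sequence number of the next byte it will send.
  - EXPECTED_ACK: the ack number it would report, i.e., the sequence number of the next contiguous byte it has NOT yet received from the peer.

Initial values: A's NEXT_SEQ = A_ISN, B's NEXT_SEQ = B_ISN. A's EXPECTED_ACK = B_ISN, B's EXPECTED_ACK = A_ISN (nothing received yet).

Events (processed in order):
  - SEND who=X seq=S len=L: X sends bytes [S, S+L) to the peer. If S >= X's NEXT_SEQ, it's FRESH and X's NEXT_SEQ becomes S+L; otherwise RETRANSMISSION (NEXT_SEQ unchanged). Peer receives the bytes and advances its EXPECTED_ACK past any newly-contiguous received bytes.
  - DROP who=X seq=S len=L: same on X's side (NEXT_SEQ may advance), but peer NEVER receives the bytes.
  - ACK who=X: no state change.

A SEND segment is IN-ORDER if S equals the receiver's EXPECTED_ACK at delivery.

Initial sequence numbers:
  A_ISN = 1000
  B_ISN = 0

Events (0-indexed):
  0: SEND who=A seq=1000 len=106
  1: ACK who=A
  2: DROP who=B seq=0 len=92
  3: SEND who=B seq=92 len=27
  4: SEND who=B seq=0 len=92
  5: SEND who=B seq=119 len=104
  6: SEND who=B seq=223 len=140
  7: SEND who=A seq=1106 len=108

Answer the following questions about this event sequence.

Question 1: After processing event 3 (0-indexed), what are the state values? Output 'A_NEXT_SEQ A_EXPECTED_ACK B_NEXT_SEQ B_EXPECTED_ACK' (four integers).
After event 0: A_seq=1106 A_ack=0 B_seq=0 B_ack=1106
After event 1: A_seq=1106 A_ack=0 B_seq=0 B_ack=1106
After event 2: A_seq=1106 A_ack=0 B_seq=92 B_ack=1106
After event 3: A_seq=1106 A_ack=0 B_seq=119 B_ack=1106

1106 0 119 1106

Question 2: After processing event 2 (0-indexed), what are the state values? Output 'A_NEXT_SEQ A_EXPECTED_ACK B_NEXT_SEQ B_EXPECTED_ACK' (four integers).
After event 0: A_seq=1106 A_ack=0 B_seq=0 B_ack=1106
After event 1: A_seq=1106 A_ack=0 B_seq=0 B_ack=1106
After event 2: A_seq=1106 A_ack=0 B_seq=92 B_ack=1106

1106 0 92 1106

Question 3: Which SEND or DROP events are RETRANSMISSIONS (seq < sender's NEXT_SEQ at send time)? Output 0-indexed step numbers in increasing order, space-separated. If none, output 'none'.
Answer: 4

Derivation:
Step 0: SEND seq=1000 -> fresh
Step 2: DROP seq=0 -> fresh
Step 3: SEND seq=92 -> fresh
Step 4: SEND seq=0 -> retransmit
Step 5: SEND seq=119 -> fresh
Step 6: SEND seq=223 -> fresh
Step 7: SEND seq=1106 -> fresh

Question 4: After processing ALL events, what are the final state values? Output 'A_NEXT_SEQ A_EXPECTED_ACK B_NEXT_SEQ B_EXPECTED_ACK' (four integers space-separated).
Answer: 1214 363 363 1214

Derivation:
After event 0: A_seq=1106 A_ack=0 B_seq=0 B_ack=1106
After event 1: A_seq=1106 A_ack=0 B_seq=0 B_ack=1106
After event 2: A_seq=1106 A_ack=0 B_seq=92 B_ack=1106
After event 3: A_seq=1106 A_ack=0 B_seq=119 B_ack=1106
After event 4: A_seq=1106 A_ack=119 B_seq=119 B_ack=1106
After event 5: A_seq=1106 A_ack=223 B_seq=223 B_ack=1106
After event 6: A_seq=1106 A_ack=363 B_seq=363 B_ack=1106
After event 7: A_seq=1214 A_ack=363 B_seq=363 B_ack=1214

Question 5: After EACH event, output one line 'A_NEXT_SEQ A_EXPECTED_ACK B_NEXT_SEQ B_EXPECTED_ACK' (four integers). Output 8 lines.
1106 0 0 1106
1106 0 0 1106
1106 0 92 1106
1106 0 119 1106
1106 119 119 1106
1106 223 223 1106
1106 363 363 1106
1214 363 363 1214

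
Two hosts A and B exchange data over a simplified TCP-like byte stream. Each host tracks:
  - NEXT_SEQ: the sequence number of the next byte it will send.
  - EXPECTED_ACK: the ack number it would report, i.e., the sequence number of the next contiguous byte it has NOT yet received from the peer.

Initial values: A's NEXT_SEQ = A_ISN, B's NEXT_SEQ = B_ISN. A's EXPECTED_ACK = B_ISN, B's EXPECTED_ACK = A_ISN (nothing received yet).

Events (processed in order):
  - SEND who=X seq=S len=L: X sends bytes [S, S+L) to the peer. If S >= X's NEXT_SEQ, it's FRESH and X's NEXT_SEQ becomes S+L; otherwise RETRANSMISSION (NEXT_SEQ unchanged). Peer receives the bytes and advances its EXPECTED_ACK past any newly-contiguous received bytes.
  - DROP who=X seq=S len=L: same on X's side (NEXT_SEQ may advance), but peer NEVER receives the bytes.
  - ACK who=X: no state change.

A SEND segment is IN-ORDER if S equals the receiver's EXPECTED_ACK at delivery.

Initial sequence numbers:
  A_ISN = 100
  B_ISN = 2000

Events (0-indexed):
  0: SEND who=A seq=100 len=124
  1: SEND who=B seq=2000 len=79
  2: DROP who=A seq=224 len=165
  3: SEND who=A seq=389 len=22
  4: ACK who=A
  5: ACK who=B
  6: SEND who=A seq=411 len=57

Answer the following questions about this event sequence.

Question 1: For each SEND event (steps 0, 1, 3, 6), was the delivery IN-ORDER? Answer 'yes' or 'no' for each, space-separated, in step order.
Step 0: SEND seq=100 -> in-order
Step 1: SEND seq=2000 -> in-order
Step 3: SEND seq=389 -> out-of-order
Step 6: SEND seq=411 -> out-of-order

Answer: yes yes no no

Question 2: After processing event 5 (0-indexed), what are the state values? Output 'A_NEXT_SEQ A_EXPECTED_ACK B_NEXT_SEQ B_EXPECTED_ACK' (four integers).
After event 0: A_seq=224 A_ack=2000 B_seq=2000 B_ack=224
After event 1: A_seq=224 A_ack=2079 B_seq=2079 B_ack=224
After event 2: A_seq=389 A_ack=2079 B_seq=2079 B_ack=224
After event 3: A_seq=411 A_ack=2079 B_seq=2079 B_ack=224
After event 4: A_seq=411 A_ack=2079 B_seq=2079 B_ack=224
After event 5: A_seq=411 A_ack=2079 B_seq=2079 B_ack=224

411 2079 2079 224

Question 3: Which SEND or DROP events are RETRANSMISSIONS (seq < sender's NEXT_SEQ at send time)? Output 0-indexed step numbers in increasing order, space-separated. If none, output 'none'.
Answer: none

Derivation:
Step 0: SEND seq=100 -> fresh
Step 1: SEND seq=2000 -> fresh
Step 2: DROP seq=224 -> fresh
Step 3: SEND seq=389 -> fresh
Step 6: SEND seq=411 -> fresh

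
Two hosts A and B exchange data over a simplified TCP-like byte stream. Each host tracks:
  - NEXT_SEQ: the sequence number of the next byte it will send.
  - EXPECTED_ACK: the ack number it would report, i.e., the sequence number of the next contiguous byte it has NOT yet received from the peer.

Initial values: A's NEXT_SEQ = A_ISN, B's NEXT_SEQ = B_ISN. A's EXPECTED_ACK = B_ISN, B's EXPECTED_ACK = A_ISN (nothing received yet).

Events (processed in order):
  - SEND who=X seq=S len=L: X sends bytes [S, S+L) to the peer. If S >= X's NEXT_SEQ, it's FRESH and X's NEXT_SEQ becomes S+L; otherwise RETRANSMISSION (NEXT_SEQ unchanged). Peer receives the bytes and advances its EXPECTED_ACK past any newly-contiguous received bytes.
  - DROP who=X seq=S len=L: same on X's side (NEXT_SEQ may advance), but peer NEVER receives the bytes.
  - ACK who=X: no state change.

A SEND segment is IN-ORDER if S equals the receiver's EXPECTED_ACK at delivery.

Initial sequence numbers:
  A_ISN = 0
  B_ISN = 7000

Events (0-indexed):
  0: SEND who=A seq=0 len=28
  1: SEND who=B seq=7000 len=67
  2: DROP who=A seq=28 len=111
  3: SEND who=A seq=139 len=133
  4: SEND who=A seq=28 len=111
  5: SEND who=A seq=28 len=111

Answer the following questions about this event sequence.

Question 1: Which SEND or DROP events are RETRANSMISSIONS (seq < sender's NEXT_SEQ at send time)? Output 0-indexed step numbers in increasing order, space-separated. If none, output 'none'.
Step 0: SEND seq=0 -> fresh
Step 1: SEND seq=7000 -> fresh
Step 2: DROP seq=28 -> fresh
Step 3: SEND seq=139 -> fresh
Step 4: SEND seq=28 -> retransmit
Step 5: SEND seq=28 -> retransmit

Answer: 4 5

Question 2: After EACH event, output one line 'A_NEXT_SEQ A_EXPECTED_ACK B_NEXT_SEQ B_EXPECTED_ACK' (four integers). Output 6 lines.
28 7000 7000 28
28 7067 7067 28
139 7067 7067 28
272 7067 7067 28
272 7067 7067 272
272 7067 7067 272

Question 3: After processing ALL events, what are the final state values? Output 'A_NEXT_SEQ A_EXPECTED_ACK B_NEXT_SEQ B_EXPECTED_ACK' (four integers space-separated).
After event 0: A_seq=28 A_ack=7000 B_seq=7000 B_ack=28
After event 1: A_seq=28 A_ack=7067 B_seq=7067 B_ack=28
After event 2: A_seq=139 A_ack=7067 B_seq=7067 B_ack=28
After event 3: A_seq=272 A_ack=7067 B_seq=7067 B_ack=28
After event 4: A_seq=272 A_ack=7067 B_seq=7067 B_ack=272
After event 5: A_seq=272 A_ack=7067 B_seq=7067 B_ack=272

Answer: 272 7067 7067 272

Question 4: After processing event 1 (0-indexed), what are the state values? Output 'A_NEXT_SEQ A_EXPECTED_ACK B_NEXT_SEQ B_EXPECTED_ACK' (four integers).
After event 0: A_seq=28 A_ack=7000 B_seq=7000 B_ack=28
After event 1: A_seq=28 A_ack=7067 B_seq=7067 B_ack=28

28 7067 7067 28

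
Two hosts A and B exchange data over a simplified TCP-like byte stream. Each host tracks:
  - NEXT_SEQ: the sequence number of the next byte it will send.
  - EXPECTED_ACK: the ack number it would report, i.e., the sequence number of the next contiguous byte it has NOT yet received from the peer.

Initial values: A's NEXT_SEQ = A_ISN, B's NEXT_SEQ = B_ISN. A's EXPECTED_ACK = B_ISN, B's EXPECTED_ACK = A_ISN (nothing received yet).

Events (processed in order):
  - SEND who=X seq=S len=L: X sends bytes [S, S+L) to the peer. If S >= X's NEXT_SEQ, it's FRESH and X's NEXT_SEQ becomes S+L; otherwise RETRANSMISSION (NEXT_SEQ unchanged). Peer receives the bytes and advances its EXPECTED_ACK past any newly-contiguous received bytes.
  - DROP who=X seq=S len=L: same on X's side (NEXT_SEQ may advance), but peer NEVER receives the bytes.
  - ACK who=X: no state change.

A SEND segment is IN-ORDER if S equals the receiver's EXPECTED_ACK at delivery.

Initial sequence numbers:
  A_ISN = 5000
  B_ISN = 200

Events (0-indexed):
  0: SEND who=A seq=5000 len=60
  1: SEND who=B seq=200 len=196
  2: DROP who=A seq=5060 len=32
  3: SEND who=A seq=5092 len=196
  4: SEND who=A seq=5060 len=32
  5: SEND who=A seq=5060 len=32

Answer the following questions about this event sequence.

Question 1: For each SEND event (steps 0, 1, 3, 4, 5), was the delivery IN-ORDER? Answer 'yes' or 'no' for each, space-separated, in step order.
Step 0: SEND seq=5000 -> in-order
Step 1: SEND seq=200 -> in-order
Step 3: SEND seq=5092 -> out-of-order
Step 4: SEND seq=5060 -> in-order
Step 5: SEND seq=5060 -> out-of-order

Answer: yes yes no yes no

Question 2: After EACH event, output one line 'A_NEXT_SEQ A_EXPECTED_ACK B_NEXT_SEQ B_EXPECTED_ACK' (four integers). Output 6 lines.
5060 200 200 5060
5060 396 396 5060
5092 396 396 5060
5288 396 396 5060
5288 396 396 5288
5288 396 396 5288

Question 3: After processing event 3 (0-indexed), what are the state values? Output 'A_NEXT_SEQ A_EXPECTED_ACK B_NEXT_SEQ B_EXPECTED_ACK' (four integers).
After event 0: A_seq=5060 A_ack=200 B_seq=200 B_ack=5060
After event 1: A_seq=5060 A_ack=396 B_seq=396 B_ack=5060
After event 2: A_seq=5092 A_ack=396 B_seq=396 B_ack=5060
After event 3: A_seq=5288 A_ack=396 B_seq=396 B_ack=5060

5288 396 396 5060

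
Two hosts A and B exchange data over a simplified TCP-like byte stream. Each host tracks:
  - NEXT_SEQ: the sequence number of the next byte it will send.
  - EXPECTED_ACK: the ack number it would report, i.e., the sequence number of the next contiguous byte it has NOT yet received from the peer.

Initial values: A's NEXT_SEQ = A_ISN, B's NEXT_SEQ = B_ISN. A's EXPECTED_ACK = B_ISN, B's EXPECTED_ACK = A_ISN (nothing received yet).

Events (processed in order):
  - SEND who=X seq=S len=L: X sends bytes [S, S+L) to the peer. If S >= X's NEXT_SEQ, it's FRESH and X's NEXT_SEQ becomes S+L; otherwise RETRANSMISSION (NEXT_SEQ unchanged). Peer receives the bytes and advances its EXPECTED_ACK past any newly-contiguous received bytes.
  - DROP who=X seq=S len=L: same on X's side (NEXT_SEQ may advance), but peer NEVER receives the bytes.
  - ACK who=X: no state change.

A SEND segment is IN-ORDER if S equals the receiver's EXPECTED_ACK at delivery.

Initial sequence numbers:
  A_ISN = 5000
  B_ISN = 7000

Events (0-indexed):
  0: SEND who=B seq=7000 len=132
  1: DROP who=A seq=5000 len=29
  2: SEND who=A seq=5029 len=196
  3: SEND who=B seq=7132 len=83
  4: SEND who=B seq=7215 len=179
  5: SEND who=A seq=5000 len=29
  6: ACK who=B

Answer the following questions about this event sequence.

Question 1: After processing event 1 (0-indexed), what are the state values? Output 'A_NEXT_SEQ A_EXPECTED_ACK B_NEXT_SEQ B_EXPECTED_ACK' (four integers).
After event 0: A_seq=5000 A_ack=7132 B_seq=7132 B_ack=5000
After event 1: A_seq=5029 A_ack=7132 B_seq=7132 B_ack=5000

5029 7132 7132 5000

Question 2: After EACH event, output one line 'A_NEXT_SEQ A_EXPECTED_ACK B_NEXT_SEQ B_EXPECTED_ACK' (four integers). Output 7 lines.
5000 7132 7132 5000
5029 7132 7132 5000
5225 7132 7132 5000
5225 7215 7215 5000
5225 7394 7394 5000
5225 7394 7394 5225
5225 7394 7394 5225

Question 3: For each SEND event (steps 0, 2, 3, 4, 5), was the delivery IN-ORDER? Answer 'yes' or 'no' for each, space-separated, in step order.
Step 0: SEND seq=7000 -> in-order
Step 2: SEND seq=5029 -> out-of-order
Step 3: SEND seq=7132 -> in-order
Step 4: SEND seq=7215 -> in-order
Step 5: SEND seq=5000 -> in-order

Answer: yes no yes yes yes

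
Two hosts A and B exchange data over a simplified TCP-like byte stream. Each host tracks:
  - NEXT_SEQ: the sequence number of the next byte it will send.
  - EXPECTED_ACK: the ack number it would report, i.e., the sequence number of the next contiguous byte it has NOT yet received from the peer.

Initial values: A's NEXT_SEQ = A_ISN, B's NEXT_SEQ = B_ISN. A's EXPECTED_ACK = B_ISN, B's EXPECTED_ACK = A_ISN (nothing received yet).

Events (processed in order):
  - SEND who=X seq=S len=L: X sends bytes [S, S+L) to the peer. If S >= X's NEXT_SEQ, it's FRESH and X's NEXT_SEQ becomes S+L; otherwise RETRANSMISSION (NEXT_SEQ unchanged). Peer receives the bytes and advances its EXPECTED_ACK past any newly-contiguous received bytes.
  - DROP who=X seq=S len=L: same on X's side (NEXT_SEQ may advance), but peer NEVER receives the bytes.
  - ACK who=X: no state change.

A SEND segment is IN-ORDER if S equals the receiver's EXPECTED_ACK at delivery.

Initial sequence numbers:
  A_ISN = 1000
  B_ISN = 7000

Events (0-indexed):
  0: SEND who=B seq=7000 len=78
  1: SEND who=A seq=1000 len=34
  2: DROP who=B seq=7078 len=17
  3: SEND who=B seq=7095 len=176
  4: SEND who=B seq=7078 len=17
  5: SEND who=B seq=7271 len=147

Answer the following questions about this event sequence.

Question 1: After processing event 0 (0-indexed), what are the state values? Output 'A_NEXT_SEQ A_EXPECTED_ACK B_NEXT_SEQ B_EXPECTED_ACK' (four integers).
After event 0: A_seq=1000 A_ack=7078 B_seq=7078 B_ack=1000

1000 7078 7078 1000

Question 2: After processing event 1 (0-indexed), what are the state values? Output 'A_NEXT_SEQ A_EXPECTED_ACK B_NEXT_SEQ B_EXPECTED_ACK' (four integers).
After event 0: A_seq=1000 A_ack=7078 B_seq=7078 B_ack=1000
After event 1: A_seq=1034 A_ack=7078 B_seq=7078 B_ack=1034

1034 7078 7078 1034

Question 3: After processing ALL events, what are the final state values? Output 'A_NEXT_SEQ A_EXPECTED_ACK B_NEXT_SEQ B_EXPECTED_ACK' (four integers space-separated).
After event 0: A_seq=1000 A_ack=7078 B_seq=7078 B_ack=1000
After event 1: A_seq=1034 A_ack=7078 B_seq=7078 B_ack=1034
After event 2: A_seq=1034 A_ack=7078 B_seq=7095 B_ack=1034
After event 3: A_seq=1034 A_ack=7078 B_seq=7271 B_ack=1034
After event 4: A_seq=1034 A_ack=7271 B_seq=7271 B_ack=1034
After event 5: A_seq=1034 A_ack=7418 B_seq=7418 B_ack=1034

Answer: 1034 7418 7418 1034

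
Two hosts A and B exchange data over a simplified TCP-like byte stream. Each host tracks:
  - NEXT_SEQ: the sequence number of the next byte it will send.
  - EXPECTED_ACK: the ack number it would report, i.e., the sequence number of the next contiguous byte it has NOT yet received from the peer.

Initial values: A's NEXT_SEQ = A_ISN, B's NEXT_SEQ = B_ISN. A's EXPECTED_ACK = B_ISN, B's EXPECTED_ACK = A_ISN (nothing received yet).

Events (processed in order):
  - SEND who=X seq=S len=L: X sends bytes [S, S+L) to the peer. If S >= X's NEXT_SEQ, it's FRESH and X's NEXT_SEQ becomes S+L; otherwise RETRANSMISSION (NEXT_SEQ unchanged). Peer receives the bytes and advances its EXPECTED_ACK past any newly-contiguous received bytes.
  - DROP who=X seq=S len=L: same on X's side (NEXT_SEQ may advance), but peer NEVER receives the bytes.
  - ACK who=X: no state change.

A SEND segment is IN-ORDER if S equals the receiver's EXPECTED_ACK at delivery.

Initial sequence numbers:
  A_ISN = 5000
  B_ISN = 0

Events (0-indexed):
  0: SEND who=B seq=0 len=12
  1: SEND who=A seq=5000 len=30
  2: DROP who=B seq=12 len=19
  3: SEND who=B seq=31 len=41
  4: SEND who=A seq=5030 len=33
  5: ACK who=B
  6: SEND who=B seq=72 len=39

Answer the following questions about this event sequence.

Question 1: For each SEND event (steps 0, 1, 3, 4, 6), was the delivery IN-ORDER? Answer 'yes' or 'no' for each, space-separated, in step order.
Step 0: SEND seq=0 -> in-order
Step 1: SEND seq=5000 -> in-order
Step 3: SEND seq=31 -> out-of-order
Step 4: SEND seq=5030 -> in-order
Step 6: SEND seq=72 -> out-of-order

Answer: yes yes no yes no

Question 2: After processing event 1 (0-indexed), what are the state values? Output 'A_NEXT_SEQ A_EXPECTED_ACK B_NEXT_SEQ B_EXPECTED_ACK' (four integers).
After event 0: A_seq=5000 A_ack=12 B_seq=12 B_ack=5000
After event 1: A_seq=5030 A_ack=12 B_seq=12 B_ack=5030

5030 12 12 5030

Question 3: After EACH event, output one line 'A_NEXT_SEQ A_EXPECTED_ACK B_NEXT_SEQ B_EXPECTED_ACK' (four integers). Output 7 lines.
5000 12 12 5000
5030 12 12 5030
5030 12 31 5030
5030 12 72 5030
5063 12 72 5063
5063 12 72 5063
5063 12 111 5063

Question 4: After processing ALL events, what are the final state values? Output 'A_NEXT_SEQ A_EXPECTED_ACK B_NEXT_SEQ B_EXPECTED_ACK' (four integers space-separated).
Answer: 5063 12 111 5063

Derivation:
After event 0: A_seq=5000 A_ack=12 B_seq=12 B_ack=5000
After event 1: A_seq=5030 A_ack=12 B_seq=12 B_ack=5030
After event 2: A_seq=5030 A_ack=12 B_seq=31 B_ack=5030
After event 3: A_seq=5030 A_ack=12 B_seq=72 B_ack=5030
After event 4: A_seq=5063 A_ack=12 B_seq=72 B_ack=5063
After event 5: A_seq=5063 A_ack=12 B_seq=72 B_ack=5063
After event 6: A_seq=5063 A_ack=12 B_seq=111 B_ack=5063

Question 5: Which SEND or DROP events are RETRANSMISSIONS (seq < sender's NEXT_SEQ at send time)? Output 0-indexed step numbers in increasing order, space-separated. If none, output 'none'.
Step 0: SEND seq=0 -> fresh
Step 1: SEND seq=5000 -> fresh
Step 2: DROP seq=12 -> fresh
Step 3: SEND seq=31 -> fresh
Step 4: SEND seq=5030 -> fresh
Step 6: SEND seq=72 -> fresh

Answer: none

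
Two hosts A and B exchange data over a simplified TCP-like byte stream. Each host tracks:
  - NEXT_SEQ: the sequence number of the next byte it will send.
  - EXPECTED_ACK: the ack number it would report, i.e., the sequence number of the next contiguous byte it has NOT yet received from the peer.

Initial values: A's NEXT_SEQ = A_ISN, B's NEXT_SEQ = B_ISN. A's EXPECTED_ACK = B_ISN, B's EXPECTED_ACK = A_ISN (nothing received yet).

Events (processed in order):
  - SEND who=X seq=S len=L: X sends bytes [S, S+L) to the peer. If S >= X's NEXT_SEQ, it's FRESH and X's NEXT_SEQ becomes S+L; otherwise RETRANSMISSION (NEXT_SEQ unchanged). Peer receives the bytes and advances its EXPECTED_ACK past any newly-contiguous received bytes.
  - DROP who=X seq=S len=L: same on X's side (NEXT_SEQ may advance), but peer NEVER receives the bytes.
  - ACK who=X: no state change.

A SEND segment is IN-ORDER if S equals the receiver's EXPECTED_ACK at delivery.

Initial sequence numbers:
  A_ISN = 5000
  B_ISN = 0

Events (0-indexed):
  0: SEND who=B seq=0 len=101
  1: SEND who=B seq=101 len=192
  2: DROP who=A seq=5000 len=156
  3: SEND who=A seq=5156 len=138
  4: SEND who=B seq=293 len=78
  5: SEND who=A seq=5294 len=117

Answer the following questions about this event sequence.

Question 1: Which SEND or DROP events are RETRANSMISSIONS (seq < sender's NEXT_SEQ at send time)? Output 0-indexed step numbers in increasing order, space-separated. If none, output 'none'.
Answer: none

Derivation:
Step 0: SEND seq=0 -> fresh
Step 1: SEND seq=101 -> fresh
Step 2: DROP seq=5000 -> fresh
Step 3: SEND seq=5156 -> fresh
Step 4: SEND seq=293 -> fresh
Step 5: SEND seq=5294 -> fresh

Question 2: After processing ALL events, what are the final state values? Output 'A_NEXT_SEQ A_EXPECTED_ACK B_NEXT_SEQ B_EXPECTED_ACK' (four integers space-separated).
After event 0: A_seq=5000 A_ack=101 B_seq=101 B_ack=5000
After event 1: A_seq=5000 A_ack=293 B_seq=293 B_ack=5000
After event 2: A_seq=5156 A_ack=293 B_seq=293 B_ack=5000
After event 3: A_seq=5294 A_ack=293 B_seq=293 B_ack=5000
After event 4: A_seq=5294 A_ack=371 B_seq=371 B_ack=5000
After event 5: A_seq=5411 A_ack=371 B_seq=371 B_ack=5000

Answer: 5411 371 371 5000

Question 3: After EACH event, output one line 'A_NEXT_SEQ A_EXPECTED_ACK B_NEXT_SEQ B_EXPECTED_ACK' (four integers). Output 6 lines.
5000 101 101 5000
5000 293 293 5000
5156 293 293 5000
5294 293 293 5000
5294 371 371 5000
5411 371 371 5000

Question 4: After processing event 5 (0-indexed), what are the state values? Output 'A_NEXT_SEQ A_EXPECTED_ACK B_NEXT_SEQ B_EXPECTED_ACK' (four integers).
After event 0: A_seq=5000 A_ack=101 B_seq=101 B_ack=5000
After event 1: A_seq=5000 A_ack=293 B_seq=293 B_ack=5000
After event 2: A_seq=5156 A_ack=293 B_seq=293 B_ack=5000
After event 3: A_seq=5294 A_ack=293 B_seq=293 B_ack=5000
After event 4: A_seq=5294 A_ack=371 B_seq=371 B_ack=5000
After event 5: A_seq=5411 A_ack=371 B_seq=371 B_ack=5000

5411 371 371 5000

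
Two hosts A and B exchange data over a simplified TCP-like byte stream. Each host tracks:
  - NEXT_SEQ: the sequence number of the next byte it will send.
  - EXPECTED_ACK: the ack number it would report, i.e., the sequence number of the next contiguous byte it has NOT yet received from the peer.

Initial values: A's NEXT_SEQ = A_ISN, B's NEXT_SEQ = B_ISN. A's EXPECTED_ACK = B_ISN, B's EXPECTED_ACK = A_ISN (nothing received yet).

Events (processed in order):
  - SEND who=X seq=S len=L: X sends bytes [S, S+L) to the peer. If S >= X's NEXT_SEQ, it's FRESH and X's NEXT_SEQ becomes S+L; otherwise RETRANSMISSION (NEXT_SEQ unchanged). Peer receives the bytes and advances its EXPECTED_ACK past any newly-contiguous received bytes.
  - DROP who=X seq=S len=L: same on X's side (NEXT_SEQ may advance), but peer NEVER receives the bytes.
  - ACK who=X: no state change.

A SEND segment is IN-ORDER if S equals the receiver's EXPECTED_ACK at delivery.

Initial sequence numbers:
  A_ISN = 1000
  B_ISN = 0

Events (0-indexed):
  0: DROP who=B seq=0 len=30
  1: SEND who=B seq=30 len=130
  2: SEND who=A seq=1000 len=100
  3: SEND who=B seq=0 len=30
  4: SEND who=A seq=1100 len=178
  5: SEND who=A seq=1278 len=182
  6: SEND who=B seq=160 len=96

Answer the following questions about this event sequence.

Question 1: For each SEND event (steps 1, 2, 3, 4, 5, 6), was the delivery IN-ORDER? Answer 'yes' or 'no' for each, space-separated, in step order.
Step 1: SEND seq=30 -> out-of-order
Step 2: SEND seq=1000 -> in-order
Step 3: SEND seq=0 -> in-order
Step 4: SEND seq=1100 -> in-order
Step 5: SEND seq=1278 -> in-order
Step 6: SEND seq=160 -> in-order

Answer: no yes yes yes yes yes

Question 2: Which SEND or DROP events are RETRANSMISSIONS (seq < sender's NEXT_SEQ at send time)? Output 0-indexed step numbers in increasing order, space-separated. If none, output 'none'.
Step 0: DROP seq=0 -> fresh
Step 1: SEND seq=30 -> fresh
Step 2: SEND seq=1000 -> fresh
Step 3: SEND seq=0 -> retransmit
Step 4: SEND seq=1100 -> fresh
Step 5: SEND seq=1278 -> fresh
Step 6: SEND seq=160 -> fresh

Answer: 3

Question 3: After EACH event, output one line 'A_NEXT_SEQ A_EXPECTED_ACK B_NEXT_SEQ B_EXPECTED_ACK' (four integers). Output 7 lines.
1000 0 30 1000
1000 0 160 1000
1100 0 160 1100
1100 160 160 1100
1278 160 160 1278
1460 160 160 1460
1460 256 256 1460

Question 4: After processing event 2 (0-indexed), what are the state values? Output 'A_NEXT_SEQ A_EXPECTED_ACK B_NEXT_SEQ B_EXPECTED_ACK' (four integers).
After event 0: A_seq=1000 A_ack=0 B_seq=30 B_ack=1000
After event 1: A_seq=1000 A_ack=0 B_seq=160 B_ack=1000
After event 2: A_seq=1100 A_ack=0 B_seq=160 B_ack=1100

1100 0 160 1100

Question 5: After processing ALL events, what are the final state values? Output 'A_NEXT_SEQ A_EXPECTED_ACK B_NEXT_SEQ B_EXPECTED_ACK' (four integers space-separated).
After event 0: A_seq=1000 A_ack=0 B_seq=30 B_ack=1000
After event 1: A_seq=1000 A_ack=0 B_seq=160 B_ack=1000
After event 2: A_seq=1100 A_ack=0 B_seq=160 B_ack=1100
After event 3: A_seq=1100 A_ack=160 B_seq=160 B_ack=1100
After event 4: A_seq=1278 A_ack=160 B_seq=160 B_ack=1278
After event 5: A_seq=1460 A_ack=160 B_seq=160 B_ack=1460
After event 6: A_seq=1460 A_ack=256 B_seq=256 B_ack=1460

Answer: 1460 256 256 1460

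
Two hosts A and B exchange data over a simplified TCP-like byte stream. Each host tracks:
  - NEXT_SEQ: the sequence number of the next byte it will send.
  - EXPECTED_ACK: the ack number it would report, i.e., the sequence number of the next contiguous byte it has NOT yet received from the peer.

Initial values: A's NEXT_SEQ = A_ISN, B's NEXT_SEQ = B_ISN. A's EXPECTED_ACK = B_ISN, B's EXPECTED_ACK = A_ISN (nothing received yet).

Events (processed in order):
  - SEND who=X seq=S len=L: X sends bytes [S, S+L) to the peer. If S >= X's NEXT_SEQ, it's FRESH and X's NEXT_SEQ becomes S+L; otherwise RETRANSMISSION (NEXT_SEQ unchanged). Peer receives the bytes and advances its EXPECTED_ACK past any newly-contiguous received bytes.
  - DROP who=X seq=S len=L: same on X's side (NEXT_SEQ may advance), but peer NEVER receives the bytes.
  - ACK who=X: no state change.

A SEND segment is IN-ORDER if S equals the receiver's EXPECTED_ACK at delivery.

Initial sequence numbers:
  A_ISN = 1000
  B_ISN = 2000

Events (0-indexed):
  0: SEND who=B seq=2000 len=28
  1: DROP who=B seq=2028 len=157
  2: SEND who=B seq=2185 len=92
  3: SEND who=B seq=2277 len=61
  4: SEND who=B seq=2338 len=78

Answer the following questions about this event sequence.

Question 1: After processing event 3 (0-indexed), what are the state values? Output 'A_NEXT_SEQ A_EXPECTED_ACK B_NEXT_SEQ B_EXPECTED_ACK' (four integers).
After event 0: A_seq=1000 A_ack=2028 B_seq=2028 B_ack=1000
After event 1: A_seq=1000 A_ack=2028 B_seq=2185 B_ack=1000
After event 2: A_seq=1000 A_ack=2028 B_seq=2277 B_ack=1000
After event 3: A_seq=1000 A_ack=2028 B_seq=2338 B_ack=1000

1000 2028 2338 1000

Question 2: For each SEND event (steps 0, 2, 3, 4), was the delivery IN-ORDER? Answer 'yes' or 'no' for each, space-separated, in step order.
Step 0: SEND seq=2000 -> in-order
Step 2: SEND seq=2185 -> out-of-order
Step 3: SEND seq=2277 -> out-of-order
Step 4: SEND seq=2338 -> out-of-order

Answer: yes no no no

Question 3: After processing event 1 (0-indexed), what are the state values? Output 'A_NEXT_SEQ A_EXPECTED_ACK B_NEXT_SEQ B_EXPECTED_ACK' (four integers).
After event 0: A_seq=1000 A_ack=2028 B_seq=2028 B_ack=1000
After event 1: A_seq=1000 A_ack=2028 B_seq=2185 B_ack=1000

1000 2028 2185 1000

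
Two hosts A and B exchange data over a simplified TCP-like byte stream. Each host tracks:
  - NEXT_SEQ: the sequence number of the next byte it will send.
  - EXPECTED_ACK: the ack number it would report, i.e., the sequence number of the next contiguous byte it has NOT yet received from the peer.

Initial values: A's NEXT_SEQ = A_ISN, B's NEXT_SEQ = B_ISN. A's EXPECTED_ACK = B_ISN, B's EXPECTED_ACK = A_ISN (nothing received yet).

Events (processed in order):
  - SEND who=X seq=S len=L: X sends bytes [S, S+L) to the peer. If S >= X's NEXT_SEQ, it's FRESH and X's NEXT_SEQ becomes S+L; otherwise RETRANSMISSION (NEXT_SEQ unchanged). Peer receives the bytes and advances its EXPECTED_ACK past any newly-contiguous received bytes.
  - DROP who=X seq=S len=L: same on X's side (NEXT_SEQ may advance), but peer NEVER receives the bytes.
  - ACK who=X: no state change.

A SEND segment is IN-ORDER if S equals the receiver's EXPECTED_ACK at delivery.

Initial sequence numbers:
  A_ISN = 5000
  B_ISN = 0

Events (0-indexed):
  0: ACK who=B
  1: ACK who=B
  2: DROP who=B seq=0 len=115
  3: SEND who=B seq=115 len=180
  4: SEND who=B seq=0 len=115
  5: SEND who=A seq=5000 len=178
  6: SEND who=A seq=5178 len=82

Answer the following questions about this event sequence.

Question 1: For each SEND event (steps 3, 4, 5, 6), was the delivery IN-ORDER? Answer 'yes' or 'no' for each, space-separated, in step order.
Step 3: SEND seq=115 -> out-of-order
Step 4: SEND seq=0 -> in-order
Step 5: SEND seq=5000 -> in-order
Step 6: SEND seq=5178 -> in-order

Answer: no yes yes yes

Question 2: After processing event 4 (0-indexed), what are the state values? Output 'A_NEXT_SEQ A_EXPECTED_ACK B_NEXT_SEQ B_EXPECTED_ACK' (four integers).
After event 0: A_seq=5000 A_ack=0 B_seq=0 B_ack=5000
After event 1: A_seq=5000 A_ack=0 B_seq=0 B_ack=5000
After event 2: A_seq=5000 A_ack=0 B_seq=115 B_ack=5000
After event 3: A_seq=5000 A_ack=0 B_seq=295 B_ack=5000
After event 4: A_seq=5000 A_ack=295 B_seq=295 B_ack=5000

5000 295 295 5000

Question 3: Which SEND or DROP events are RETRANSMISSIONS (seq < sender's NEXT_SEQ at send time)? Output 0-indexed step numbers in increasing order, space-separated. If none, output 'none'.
Step 2: DROP seq=0 -> fresh
Step 3: SEND seq=115 -> fresh
Step 4: SEND seq=0 -> retransmit
Step 5: SEND seq=5000 -> fresh
Step 6: SEND seq=5178 -> fresh

Answer: 4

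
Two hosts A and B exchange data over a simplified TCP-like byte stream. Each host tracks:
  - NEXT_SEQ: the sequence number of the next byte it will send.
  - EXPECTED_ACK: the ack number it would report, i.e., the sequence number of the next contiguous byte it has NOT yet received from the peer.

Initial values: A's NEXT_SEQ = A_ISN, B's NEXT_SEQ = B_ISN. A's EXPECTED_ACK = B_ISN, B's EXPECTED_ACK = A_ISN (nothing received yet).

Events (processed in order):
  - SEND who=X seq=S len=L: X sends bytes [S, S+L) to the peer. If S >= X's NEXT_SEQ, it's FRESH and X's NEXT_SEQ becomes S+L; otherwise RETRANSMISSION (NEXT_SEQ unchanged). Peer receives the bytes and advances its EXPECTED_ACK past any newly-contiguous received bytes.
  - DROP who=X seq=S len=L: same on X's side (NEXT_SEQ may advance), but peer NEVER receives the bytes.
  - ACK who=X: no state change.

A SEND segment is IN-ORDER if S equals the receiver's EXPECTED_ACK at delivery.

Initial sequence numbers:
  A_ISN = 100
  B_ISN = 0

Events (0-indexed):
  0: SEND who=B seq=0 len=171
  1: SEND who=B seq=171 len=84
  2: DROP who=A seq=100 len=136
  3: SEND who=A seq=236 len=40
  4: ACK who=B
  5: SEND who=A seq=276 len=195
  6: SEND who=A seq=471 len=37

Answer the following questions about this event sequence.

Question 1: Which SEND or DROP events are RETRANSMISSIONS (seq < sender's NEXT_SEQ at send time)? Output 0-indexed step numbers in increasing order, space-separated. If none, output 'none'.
Answer: none

Derivation:
Step 0: SEND seq=0 -> fresh
Step 1: SEND seq=171 -> fresh
Step 2: DROP seq=100 -> fresh
Step 3: SEND seq=236 -> fresh
Step 5: SEND seq=276 -> fresh
Step 6: SEND seq=471 -> fresh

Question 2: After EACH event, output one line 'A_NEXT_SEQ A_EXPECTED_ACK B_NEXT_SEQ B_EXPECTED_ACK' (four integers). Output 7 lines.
100 171 171 100
100 255 255 100
236 255 255 100
276 255 255 100
276 255 255 100
471 255 255 100
508 255 255 100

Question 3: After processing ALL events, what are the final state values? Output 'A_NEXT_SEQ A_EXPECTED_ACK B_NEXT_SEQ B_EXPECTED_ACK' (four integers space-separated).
After event 0: A_seq=100 A_ack=171 B_seq=171 B_ack=100
After event 1: A_seq=100 A_ack=255 B_seq=255 B_ack=100
After event 2: A_seq=236 A_ack=255 B_seq=255 B_ack=100
After event 3: A_seq=276 A_ack=255 B_seq=255 B_ack=100
After event 4: A_seq=276 A_ack=255 B_seq=255 B_ack=100
After event 5: A_seq=471 A_ack=255 B_seq=255 B_ack=100
After event 6: A_seq=508 A_ack=255 B_seq=255 B_ack=100

Answer: 508 255 255 100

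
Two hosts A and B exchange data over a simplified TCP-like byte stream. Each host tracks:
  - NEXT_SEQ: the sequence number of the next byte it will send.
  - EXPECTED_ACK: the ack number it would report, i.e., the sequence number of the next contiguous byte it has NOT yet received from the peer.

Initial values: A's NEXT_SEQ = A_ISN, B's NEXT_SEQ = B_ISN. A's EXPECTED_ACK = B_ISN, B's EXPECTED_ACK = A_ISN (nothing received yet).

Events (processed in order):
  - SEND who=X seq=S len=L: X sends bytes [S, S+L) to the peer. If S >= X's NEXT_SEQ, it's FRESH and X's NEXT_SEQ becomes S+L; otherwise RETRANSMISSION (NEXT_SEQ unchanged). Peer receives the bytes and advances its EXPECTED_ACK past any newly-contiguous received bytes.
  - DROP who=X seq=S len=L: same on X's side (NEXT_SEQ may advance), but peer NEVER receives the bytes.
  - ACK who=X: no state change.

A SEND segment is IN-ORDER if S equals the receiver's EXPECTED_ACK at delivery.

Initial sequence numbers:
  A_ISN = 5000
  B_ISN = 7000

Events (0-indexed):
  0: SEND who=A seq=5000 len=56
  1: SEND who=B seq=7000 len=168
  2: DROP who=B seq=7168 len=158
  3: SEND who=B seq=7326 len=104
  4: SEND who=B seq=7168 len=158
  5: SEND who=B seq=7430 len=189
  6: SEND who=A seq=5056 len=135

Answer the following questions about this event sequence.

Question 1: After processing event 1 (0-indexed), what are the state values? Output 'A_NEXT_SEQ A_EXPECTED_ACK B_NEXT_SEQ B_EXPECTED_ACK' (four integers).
After event 0: A_seq=5056 A_ack=7000 B_seq=7000 B_ack=5056
After event 1: A_seq=5056 A_ack=7168 B_seq=7168 B_ack=5056

5056 7168 7168 5056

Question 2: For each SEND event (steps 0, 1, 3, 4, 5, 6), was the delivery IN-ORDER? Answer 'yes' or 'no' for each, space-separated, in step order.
Answer: yes yes no yes yes yes

Derivation:
Step 0: SEND seq=5000 -> in-order
Step 1: SEND seq=7000 -> in-order
Step 3: SEND seq=7326 -> out-of-order
Step 4: SEND seq=7168 -> in-order
Step 5: SEND seq=7430 -> in-order
Step 6: SEND seq=5056 -> in-order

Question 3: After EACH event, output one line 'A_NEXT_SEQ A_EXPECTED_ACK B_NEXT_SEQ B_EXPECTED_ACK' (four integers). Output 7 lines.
5056 7000 7000 5056
5056 7168 7168 5056
5056 7168 7326 5056
5056 7168 7430 5056
5056 7430 7430 5056
5056 7619 7619 5056
5191 7619 7619 5191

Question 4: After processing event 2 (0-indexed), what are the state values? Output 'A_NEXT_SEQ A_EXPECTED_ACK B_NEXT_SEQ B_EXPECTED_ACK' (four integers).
After event 0: A_seq=5056 A_ack=7000 B_seq=7000 B_ack=5056
After event 1: A_seq=5056 A_ack=7168 B_seq=7168 B_ack=5056
After event 2: A_seq=5056 A_ack=7168 B_seq=7326 B_ack=5056

5056 7168 7326 5056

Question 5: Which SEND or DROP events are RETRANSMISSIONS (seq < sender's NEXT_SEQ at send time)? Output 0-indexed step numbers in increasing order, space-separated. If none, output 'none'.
Answer: 4

Derivation:
Step 0: SEND seq=5000 -> fresh
Step 1: SEND seq=7000 -> fresh
Step 2: DROP seq=7168 -> fresh
Step 3: SEND seq=7326 -> fresh
Step 4: SEND seq=7168 -> retransmit
Step 5: SEND seq=7430 -> fresh
Step 6: SEND seq=5056 -> fresh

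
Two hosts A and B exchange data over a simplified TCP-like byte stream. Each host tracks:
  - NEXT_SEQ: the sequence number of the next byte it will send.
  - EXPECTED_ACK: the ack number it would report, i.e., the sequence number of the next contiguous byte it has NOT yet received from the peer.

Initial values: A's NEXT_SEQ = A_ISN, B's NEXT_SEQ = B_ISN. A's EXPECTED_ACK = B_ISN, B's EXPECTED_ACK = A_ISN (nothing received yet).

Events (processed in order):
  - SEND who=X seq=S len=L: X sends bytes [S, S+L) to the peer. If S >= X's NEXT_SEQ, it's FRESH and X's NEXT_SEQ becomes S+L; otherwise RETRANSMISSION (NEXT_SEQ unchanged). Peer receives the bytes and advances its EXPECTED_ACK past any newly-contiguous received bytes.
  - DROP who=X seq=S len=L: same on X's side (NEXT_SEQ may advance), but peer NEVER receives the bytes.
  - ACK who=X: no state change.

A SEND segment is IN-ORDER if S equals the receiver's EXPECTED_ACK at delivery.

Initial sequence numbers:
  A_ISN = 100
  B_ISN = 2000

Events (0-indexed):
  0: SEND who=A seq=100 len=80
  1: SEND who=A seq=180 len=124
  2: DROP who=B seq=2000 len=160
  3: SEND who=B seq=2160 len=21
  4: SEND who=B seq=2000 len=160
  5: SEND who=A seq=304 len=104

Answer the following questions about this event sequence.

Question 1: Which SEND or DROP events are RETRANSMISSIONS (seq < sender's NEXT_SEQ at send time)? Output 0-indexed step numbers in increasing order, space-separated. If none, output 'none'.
Answer: 4

Derivation:
Step 0: SEND seq=100 -> fresh
Step 1: SEND seq=180 -> fresh
Step 2: DROP seq=2000 -> fresh
Step 3: SEND seq=2160 -> fresh
Step 4: SEND seq=2000 -> retransmit
Step 5: SEND seq=304 -> fresh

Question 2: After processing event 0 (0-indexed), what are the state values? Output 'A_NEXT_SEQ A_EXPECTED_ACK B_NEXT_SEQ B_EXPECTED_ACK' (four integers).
After event 0: A_seq=180 A_ack=2000 B_seq=2000 B_ack=180

180 2000 2000 180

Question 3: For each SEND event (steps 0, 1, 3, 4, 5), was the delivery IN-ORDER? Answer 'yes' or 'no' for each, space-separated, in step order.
Step 0: SEND seq=100 -> in-order
Step 1: SEND seq=180 -> in-order
Step 3: SEND seq=2160 -> out-of-order
Step 4: SEND seq=2000 -> in-order
Step 5: SEND seq=304 -> in-order

Answer: yes yes no yes yes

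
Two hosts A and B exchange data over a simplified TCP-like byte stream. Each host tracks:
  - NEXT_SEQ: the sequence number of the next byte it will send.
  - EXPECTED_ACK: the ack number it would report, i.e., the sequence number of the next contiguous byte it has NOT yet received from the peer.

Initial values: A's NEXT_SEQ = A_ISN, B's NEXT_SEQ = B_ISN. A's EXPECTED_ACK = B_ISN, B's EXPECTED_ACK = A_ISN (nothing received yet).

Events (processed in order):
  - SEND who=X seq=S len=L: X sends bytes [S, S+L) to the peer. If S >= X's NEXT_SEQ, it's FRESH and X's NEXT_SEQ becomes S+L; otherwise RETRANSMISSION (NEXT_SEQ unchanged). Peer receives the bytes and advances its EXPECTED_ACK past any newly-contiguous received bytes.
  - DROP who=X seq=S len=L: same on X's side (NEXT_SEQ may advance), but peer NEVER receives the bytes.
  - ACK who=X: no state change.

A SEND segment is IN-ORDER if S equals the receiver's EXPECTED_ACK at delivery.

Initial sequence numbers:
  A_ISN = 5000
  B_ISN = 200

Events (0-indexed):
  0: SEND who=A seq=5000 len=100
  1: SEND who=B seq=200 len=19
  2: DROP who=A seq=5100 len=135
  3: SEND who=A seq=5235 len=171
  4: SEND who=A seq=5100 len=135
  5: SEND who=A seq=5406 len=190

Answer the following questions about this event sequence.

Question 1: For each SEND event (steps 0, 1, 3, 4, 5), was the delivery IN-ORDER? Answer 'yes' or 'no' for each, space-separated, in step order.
Step 0: SEND seq=5000 -> in-order
Step 1: SEND seq=200 -> in-order
Step 3: SEND seq=5235 -> out-of-order
Step 4: SEND seq=5100 -> in-order
Step 5: SEND seq=5406 -> in-order

Answer: yes yes no yes yes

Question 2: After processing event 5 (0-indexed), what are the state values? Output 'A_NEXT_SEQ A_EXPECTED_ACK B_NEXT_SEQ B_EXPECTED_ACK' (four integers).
After event 0: A_seq=5100 A_ack=200 B_seq=200 B_ack=5100
After event 1: A_seq=5100 A_ack=219 B_seq=219 B_ack=5100
After event 2: A_seq=5235 A_ack=219 B_seq=219 B_ack=5100
After event 3: A_seq=5406 A_ack=219 B_seq=219 B_ack=5100
After event 4: A_seq=5406 A_ack=219 B_seq=219 B_ack=5406
After event 5: A_seq=5596 A_ack=219 B_seq=219 B_ack=5596

5596 219 219 5596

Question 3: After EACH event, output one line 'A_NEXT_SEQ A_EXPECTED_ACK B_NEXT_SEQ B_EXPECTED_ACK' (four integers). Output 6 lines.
5100 200 200 5100
5100 219 219 5100
5235 219 219 5100
5406 219 219 5100
5406 219 219 5406
5596 219 219 5596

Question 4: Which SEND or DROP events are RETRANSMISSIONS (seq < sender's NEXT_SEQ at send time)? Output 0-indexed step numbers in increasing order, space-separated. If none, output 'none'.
Step 0: SEND seq=5000 -> fresh
Step 1: SEND seq=200 -> fresh
Step 2: DROP seq=5100 -> fresh
Step 3: SEND seq=5235 -> fresh
Step 4: SEND seq=5100 -> retransmit
Step 5: SEND seq=5406 -> fresh

Answer: 4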